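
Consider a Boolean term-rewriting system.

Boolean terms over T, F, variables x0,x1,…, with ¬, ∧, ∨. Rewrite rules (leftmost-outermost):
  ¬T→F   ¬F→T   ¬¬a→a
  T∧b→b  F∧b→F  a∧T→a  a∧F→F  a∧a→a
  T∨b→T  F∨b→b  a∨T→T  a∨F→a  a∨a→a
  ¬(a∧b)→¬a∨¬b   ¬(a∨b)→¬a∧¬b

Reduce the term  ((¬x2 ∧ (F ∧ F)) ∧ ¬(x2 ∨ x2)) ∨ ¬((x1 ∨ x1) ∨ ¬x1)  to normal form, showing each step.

  start: ((¬x2 ∧ (F ∧ F)) ∧ ¬(x2 ∨ x2)) ∨ ¬((x1 ∨ x1) ∨ ¬x1)
  step 1: ((¬x2 ∧ F) ∧ ¬(x2 ∨ x2)) ∨ ¬((x1 ∨ x1) ∨ ¬x1)
  step 2: (F ∧ ¬(x2 ∨ x2)) ∨ ¬((x1 ∨ x1) ∨ ¬x1)
  step 3: F ∨ ¬((x1 ∨ x1) ∨ ¬x1)
  step 4: ¬((x1 ∨ x1) ∨ ¬x1)
  step 5: ¬(x1 ∨ x1) ∧ ¬¬x1
  step 6: (¬x1 ∧ ¬x1) ∧ ¬¬x1
  step 7: ¬x1 ∧ ¬¬x1
  step 8: ¬x1 ∧ x1

Answer: normal form = ¬x1 ∧ x1  (in 8 steps)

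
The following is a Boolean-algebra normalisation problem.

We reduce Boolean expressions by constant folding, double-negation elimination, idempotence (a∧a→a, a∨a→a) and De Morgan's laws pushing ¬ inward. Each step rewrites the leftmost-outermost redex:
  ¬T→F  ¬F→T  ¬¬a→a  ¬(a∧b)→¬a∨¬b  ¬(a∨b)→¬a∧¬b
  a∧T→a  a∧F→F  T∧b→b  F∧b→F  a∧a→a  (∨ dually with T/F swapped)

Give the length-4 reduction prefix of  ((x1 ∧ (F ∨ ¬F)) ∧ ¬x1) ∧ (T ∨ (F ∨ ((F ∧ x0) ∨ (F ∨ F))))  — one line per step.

  start: ((x1 ∧ (F ∨ ¬F)) ∧ ¬x1) ∧ (T ∨ (F ∨ ((F ∧ x0) ∨ (F ∨ F))))
  →1  ((x1 ∧ ¬F) ∧ ¬x1) ∧ (T ∨ (F ∨ ((F ∧ x0) ∨ (F ∨ F))))
  →2  ((x1 ∧ T) ∧ ¬x1) ∧ (T ∨ (F ∨ ((F ∧ x0) ∨ (F ∨ F))))
  →3  (x1 ∧ ¬x1) ∧ (T ∨ (F ∨ ((F ∧ x0) ∨ (F ∨ F))))
  →4  (x1 ∧ ¬x1) ∧ T

Answer: after 4 steps: (x1 ∧ ¬x1) ∧ T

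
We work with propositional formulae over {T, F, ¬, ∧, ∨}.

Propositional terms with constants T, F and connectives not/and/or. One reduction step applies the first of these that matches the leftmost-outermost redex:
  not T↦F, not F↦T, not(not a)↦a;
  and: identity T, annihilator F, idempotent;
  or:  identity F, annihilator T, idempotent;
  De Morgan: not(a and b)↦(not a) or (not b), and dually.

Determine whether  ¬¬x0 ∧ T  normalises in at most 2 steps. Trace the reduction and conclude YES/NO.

  start: ¬¬x0 ∧ T
  →1  ¬¬x0
  →2  x0

Answer: YES — reaches normal form x0 in 2 ≤ 2 steps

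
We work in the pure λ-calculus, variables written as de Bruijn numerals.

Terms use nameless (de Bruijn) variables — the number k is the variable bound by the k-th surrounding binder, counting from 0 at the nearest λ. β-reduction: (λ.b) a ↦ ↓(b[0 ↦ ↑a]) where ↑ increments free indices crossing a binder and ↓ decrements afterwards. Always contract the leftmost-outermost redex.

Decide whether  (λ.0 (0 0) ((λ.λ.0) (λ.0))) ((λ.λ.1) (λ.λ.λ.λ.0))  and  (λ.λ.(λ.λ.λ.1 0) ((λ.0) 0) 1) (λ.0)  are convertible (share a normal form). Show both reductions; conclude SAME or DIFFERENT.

Answer: DIFFERENT — A ⇓ λ.λ.λ.0, B ⇓ λ.λ.0

Working:
Term A:
  start: (λ.0 (0 0) ((λ.λ.0) (λ.0))) ((λ.λ.1) (λ.λ.λ.λ.0))
  →1  (λ.λ.1) (λ.λ.λ.λ.0) ((λ.λ.1) (λ.λ.λ.λ.0) ((λ.λ.1) (λ.λ.λ.λ.0))) ((λ.λ.0) (λ.0))
  →2  (λ.λ.λ.λ.λ.0) ((λ.λ.1) (λ.λ.λ.λ.0) ((λ.λ.1) (λ.λ.λ.λ.0))) ((λ.λ.0) (λ.0))
  →3  (λ.λ.λ.λ.0) ((λ.λ.0) (λ.0))
  →4  λ.λ.λ.0

Term B:
  start: (λ.λ.(λ.λ.λ.1 0) ((λ.0) 0) 1) (λ.0)
  →1  λ.(λ.λ.λ.1 0) ((λ.0) 0) (λ.0)
  →2  λ.(λ.λ.1 0) (λ.0)
  →3  λ.λ.(λ.0) 0
  →4  λ.λ.0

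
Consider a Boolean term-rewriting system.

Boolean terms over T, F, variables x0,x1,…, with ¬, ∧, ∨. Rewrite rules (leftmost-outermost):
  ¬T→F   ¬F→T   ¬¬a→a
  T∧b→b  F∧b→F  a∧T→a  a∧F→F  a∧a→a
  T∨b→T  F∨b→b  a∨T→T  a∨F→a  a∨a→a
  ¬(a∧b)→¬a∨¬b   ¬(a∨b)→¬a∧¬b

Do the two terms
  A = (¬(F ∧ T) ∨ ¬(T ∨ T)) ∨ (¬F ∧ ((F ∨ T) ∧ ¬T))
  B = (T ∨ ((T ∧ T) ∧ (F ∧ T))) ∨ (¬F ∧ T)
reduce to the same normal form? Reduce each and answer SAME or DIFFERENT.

Term A:
  start: (¬(F ∧ T) ∨ ¬(T ∨ T)) ∨ (¬F ∧ ((F ∨ T) ∧ ¬T))
  [1] ((¬F ∨ ¬T) ∨ ¬(T ∨ T)) ∨ (¬F ∧ ((F ∨ T) ∧ ¬T))
  [2] ((T ∨ ¬T) ∨ ¬(T ∨ T)) ∨ (¬F ∧ ((F ∨ T) ∧ ¬T))
  [3] (T ∨ ¬(T ∨ T)) ∨ (¬F ∧ ((F ∨ T) ∧ ¬T))
  [4] T ∨ (¬F ∧ ((F ∨ T) ∧ ¬T))
  [5] T

Term B:
  start: (T ∨ ((T ∧ T) ∧ (F ∧ T))) ∨ (¬F ∧ T)
  [1] T ∨ (¬F ∧ T)
  [2] T

Answer: SAME — A ⇓ T, B ⇓ T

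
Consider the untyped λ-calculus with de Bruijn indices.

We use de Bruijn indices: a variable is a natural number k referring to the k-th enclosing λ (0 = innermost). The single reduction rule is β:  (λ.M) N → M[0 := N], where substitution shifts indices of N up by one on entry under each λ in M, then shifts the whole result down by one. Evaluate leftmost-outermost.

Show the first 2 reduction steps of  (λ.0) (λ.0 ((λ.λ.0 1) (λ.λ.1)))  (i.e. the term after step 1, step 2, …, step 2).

  start: (λ.0) (λ.0 ((λ.λ.0 1) (λ.λ.1)))
  [1] λ.0 ((λ.λ.0 1) (λ.λ.1))
  [2] λ.0 (λ.0 (λ.λ.1))

Answer: after 2 steps: λ.0 (λ.0 (λ.λ.1))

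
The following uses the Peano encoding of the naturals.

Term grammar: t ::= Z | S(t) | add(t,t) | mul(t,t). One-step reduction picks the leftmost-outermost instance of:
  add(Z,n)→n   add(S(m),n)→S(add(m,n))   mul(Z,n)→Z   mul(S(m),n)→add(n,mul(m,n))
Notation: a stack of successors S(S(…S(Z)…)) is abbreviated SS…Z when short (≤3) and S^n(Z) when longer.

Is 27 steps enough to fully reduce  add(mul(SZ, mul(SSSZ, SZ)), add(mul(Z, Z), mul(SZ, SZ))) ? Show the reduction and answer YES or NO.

Answer: YES — reaches normal form S^4(Z) in 26 ≤ 27 steps

Reduction:
  start: add(mul(SZ, mul(SSSZ, SZ)), add(mul(Z, Z), mul(SZ, SZ)))
  →1  add(add(mul(SSSZ, SZ), mul(Z, mul(SSSZ, SZ))), add(mul(Z, Z), mul(SZ, SZ)))
  →2  add(add(add(SZ, mul(SSZ, SZ)), mul(Z, mul(SSSZ, SZ))), add(mul(Z, Z), mul(SZ, SZ)))
  →3  add(add(S(add(Z, mul(SSZ, SZ))), mul(Z, mul(SSSZ, SZ))), add(mul(Z, Z), mul(SZ, SZ)))
  →4  add(S(add(add(Z, mul(SSZ, SZ)), mul(Z, mul(SSSZ, SZ)))), add(mul(Z, Z), mul(SZ, SZ)))
  →5  S(add(add(add(Z, mul(SSZ, SZ)), mul(Z, mul(SSSZ, SZ))), add(mul(Z, Z), mul(SZ, SZ))))
  →6  S(add(add(mul(SSZ, SZ), mul(Z, mul(SSSZ, SZ))), add(mul(Z, Z), mul(SZ, SZ))))
  →7  S(add(add(add(SZ, mul(SZ, SZ)), mul(Z, mul(SSSZ, SZ))), add(mul(Z, Z), mul(SZ, SZ))))
  →8  S(add(add(S(add(Z, mul(SZ, SZ))), mul(Z, mul(SSSZ, SZ))), add(mul(Z, Z), mul(SZ, SZ))))
  →9  S(add(S(add(add(Z, mul(SZ, SZ)), mul(Z, mul(SSSZ, SZ)))), add(mul(Z, Z), mul(SZ, SZ))))
  →10  S(S(add(add(add(Z, mul(SZ, SZ)), mul(Z, mul(SSSZ, SZ))), add(mul(Z, Z), mul(SZ, SZ)))))
  →11  S(S(add(add(mul(SZ, SZ), mul(Z, mul(SSSZ, SZ))), add(mul(Z, Z), mul(SZ, SZ)))))
  →12  S(S(add(add(add(SZ, mul(Z, SZ)), mul(Z, mul(SSSZ, SZ))), add(mul(Z, Z), mul(SZ, SZ)))))
  →13  S(S(add(add(S(add(Z, mul(Z, SZ))), mul(Z, mul(SSSZ, SZ))), add(mul(Z, Z), mul(SZ, SZ)))))
  →14  S(S(add(S(add(add(Z, mul(Z, SZ)), mul(Z, mul(SSSZ, SZ)))), add(mul(Z, Z), mul(SZ, SZ)))))
  →15  S(S(S(add(add(add(Z, mul(Z, SZ)), mul(Z, mul(SSSZ, SZ))), add(mul(Z, Z), mul(SZ, SZ))))))
  →16  S(S(S(add(add(mul(Z, SZ), mul(Z, mul(SSSZ, SZ))), add(mul(Z, Z), mul(SZ, SZ))))))
  →17  S(S(S(add(add(Z, mul(Z, mul(SSSZ, SZ))), add(mul(Z, Z), mul(SZ, SZ))))))
  →18  S(S(S(add(mul(Z, mul(SSSZ, SZ)), add(mul(Z, Z), mul(SZ, SZ))))))
  →19  S(S(S(add(Z, add(mul(Z, Z), mul(SZ, SZ))))))
  →20  S(S(S(add(mul(Z, Z), mul(SZ, SZ)))))
  →21  S(S(S(add(Z, mul(SZ, SZ)))))
  →22  S(S(S(mul(SZ, SZ))))
  →23  S(S(S(add(SZ, mul(Z, SZ)))))
  →24  S(S(S(S(add(Z, mul(Z, SZ))))))
  →25  S(S(S(S(mul(Z, SZ)))))
  →26  S^4(Z)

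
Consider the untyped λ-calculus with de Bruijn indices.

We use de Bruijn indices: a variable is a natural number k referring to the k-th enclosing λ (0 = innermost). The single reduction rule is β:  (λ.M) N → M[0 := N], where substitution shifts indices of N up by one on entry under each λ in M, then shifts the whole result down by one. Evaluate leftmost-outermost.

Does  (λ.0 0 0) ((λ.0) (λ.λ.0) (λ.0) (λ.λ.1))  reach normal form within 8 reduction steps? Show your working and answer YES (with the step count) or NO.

  start: (λ.0 0 0) ((λ.0) (λ.λ.0) (λ.0) (λ.λ.1))
  [1] (λ.0) (λ.λ.0) (λ.0) (λ.λ.1) ((λ.0) (λ.λ.0) (λ.0) (λ.λ.1)) ((λ.0) (λ.λ.0) (λ.0) (λ.λ.1))
  [2] (λ.λ.0) (λ.0) (λ.λ.1) ((λ.0) (λ.λ.0) (λ.0) (λ.λ.1)) ((λ.0) (λ.λ.0) (λ.0) (λ.λ.1))
  [3] (λ.0) (λ.λ.1) ((λ.0) (λ.λ.0) (λ.0) (λ.λ.1)) ((λ.0) (λ.λ.0) (λ.0) (λ.λ.1))
  [4] (λ.λ.1) ((λ.0) (λ.λ.0) (λ.0) (λ.λ.1)) ((λ.0) (λ.λ.0) (λ.0) (λ.λ.1))
  [5] (λ.(λ.0) (λ.λ.0) (λ.0) (λ.λ.1)) ((λ.0) (λ.λ.0) (λ.0) (λ.λ.1))
  [6] (λ.0) (λ.λ.0) (λ.0) (λ.λ.1)
  [7] (λ.λ.0) (λ.0) (λ.λ.1)
  [8] (λ.0) (λ.λ.1)

Answer: NO — after 8 steps the term is (λ.0) (λ.λ.1), not yet normal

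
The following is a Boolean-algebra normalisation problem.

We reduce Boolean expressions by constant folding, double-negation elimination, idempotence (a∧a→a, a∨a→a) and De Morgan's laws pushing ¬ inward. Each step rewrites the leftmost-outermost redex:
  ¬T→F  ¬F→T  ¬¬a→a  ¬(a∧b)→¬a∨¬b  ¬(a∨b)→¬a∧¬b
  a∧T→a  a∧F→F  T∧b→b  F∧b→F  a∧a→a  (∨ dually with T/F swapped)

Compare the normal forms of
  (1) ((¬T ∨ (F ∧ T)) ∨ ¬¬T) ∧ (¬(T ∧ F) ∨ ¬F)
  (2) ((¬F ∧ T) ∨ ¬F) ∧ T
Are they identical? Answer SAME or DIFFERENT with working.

Answer: SAME — A ⇓ T, B ⇓ T

Derivation:
Term A:
  start: ((¬T ∨ (F ∧ T)) ∨ ¬¬T) ∧ (¬(T ∧ F) ∨ ¬F)
  [1] ((F ∨ (F ∧ T)) ∨ ¬¬T) ∧ (¬(T ∧ F) ∨ ¬F)
  [2] ((F ∧ T) ∨ ¬¬T) ∧ (¬(T ∧ F) ∨ ¬F)
  [3] (F ∨ ¬¬T) ∧ (¬(T ∧ F) ∨ ¬F)
  [4] ¬¬T ∧ (¬(T ∧ F) ∨ ¬F)
  [5] T ∧ (¬(T ∧ F) ∨ ¬F)
  [6] ¬(T ∧ F) ∨ ¬F
  [7] (¬T ∨ ¬F) ∨ ¬F
  [8] (F ∨ ¬F) ∨ ¬F
  [9] ¬F ∨ ¬F
  [10] ¬F
  [11] T

Term B:
  start: ((¬F ∧ T) ∨ ¬F) ∧ T
  [1] (¬F ∧ T) ∨ ¬F
  [2] ¬F ∨ ¬F
  [3] ¬F
  [4] T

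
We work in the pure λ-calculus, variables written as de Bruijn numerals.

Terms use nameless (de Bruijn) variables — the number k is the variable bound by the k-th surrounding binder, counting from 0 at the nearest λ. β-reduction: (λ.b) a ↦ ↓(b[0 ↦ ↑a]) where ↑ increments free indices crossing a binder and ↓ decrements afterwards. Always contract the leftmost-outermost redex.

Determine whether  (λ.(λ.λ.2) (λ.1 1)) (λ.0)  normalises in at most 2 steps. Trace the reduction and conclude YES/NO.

  start: (λ.(λ.λ.2) (λ.1 1)) (λ.0)
  [1] (λ.λ.λ.0) (λ.(λ.0) (λ.0))
  [2] λ.λ.0

Answer: YES — reaches normal form λ.λ.0 in 2 ≤ 2 steps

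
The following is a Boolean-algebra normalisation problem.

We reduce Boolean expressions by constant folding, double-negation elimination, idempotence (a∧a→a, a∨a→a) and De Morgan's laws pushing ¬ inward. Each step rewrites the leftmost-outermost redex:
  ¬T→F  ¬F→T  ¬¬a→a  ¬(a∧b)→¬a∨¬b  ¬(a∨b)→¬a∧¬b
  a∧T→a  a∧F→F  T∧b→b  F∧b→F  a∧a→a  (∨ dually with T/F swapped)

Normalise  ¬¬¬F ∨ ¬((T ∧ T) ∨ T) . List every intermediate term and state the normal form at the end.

Answer: normal form = T  (in 3 steps)

Derivation:
  start: ¬¬¬F ∨ ¬((T ∧ T) ∨ T)
  step 1: ¬F ∨ ¬((T ∧ T) ∨ T)
  step 2: T ∨ ¬((T ∧ T) ∨ T)
  step 3: T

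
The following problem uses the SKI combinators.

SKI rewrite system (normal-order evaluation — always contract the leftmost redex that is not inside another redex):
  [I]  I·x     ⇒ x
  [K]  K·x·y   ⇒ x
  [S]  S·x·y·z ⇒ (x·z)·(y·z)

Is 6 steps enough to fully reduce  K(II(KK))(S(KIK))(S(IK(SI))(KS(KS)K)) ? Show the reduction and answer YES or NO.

Answer: YES — reaches normal form K in 4 ≤ 6 steps

Working:
  start: K(II(KK))(S(KIK))(S(IK(SI))(KS(KS)K))
  [1] II(KK)(S(IK(SI))(KS(KS)K))
  [2] I(KK)(S(IK(SI))(KS(KS)K))
  [3] KK(S(IK(SI))(KS(KS)K))
  [4] K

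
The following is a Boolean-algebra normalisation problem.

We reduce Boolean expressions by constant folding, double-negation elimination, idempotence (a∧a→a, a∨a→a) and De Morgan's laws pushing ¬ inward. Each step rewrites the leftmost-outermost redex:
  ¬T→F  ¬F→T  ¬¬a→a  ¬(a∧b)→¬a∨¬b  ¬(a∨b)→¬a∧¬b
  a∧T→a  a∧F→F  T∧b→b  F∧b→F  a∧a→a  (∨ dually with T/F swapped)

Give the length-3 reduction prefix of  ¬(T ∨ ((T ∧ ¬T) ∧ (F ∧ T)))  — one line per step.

Answer: after 3 steps: F

Reduction:
  start: ¬(T ∨ ((T ∧ ¬T) ∧ (F ∧ T)))
  step 1: ¬T ∧ ¬((T ∧ ¬T) ∧ (F ∧ T))
  step 2: F ∧ ¬((T ∧ ¬T) ∧ (F ∧ T))
  step 3: F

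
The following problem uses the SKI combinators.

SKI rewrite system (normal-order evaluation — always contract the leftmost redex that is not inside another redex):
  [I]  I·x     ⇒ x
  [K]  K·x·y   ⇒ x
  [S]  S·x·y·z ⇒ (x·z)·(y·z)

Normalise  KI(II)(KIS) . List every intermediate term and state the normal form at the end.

  start: KI(II)(KIS)
  →1  I(KIS)
  →2  KIS
  →3  I

Answer: normal form = I  (in 3 steps)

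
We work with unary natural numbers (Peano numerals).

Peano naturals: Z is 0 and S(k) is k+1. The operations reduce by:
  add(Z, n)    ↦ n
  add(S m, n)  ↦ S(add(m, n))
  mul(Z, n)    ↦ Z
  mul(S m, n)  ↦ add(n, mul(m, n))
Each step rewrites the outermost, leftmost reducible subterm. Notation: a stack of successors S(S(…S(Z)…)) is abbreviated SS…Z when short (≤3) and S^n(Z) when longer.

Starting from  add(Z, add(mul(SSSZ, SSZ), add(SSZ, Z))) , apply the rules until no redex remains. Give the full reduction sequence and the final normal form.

Answer: normal form = S^8(Z)  (in 24 steps)

Reduction:
  start: add(Z, add(mul(SSSZ, SSZ), add(SSZ, Z)))
  [1] add(mul(SSSZ, SSZ), add(SSZ, Z))
  [2] add(add(SSZ, mul(SSZ, SSZ)), add(SSZ, Z))
  [3] add(S(add(SZ, mul(SSZ, SSZ))), add(SSZ, Z))
  [4] S(add(add(SZ, mul(SSZ, SSZ)), add(SSZ, Z)))
  [5] S(add(S(add(Z, mul(SSZ, SSZ))), add(SSZ, Z)))
  [6] S(S(add(add(Z, mul(SSZ, SSZ)), add(SSZ, Z))))
  [7] S(S(add(mul(SSZ, SSZ), add(SSZ, Z))))
  [8] S(S(add(add(SSZ, mul(SZ, SSZ)), add(SSZ, Z))))
  [9] S(S(add(S(add(SZ, mul(SZ, SSZ))), add(SSZ, Z))))
  [10] S(S(S(add(add(SZ, mul(SZ, SSZ)), add(SSZ, Z)))))
  [11] S(S(S(add(S(add(Z, mul(SZ, SSZ))), add(SSZ, Z)))))
  [12] S(S(S(S(add(add(Z, mul(SZ, SSZ)), add(SSZ, Z))))))
  [13] S(S(S(S(add(mul(SZ, SSZ), add(SSZ, Z))))))
  [14] S(S(S(S(add(add(SSZ, mul(Z, SSZ)), add(SSZ, Z))))))
  [15] S(S(S(S(add(S(add(SZ, mul(Z, SSZ))), add(SSZ, Z))))))
  [16] S(S(S(S(S(add(add(SZ, mul(Z, SSZ)), add(SSZ, Z)))))))
  [17] S(S(S(S(S(add(S(add(Z, mul(Z, SSZ))), add(SSZ, Z)))))))
  [18] S(S(S(S(S(S(add(add(Z, mul(Z, SSZ)), add(SSZ, Z))))))))
  [19] S(S(S(S(S(S(add(mul(Z, SSZ), add(SSZ, Z))))))))
  [20] S(S(S(S(S(S(add(Z, add(SSZ, Z))))))))
  [21] S(S(S(S(S(S(add(SSZ, Z)))))))
  [22] S(S(S(S(S(S(S(add(SZ, Z))))))))
  [23] S(S(S(S(S(S(S(S(add(Z, Z)))))))))
  [24] S^8(Z)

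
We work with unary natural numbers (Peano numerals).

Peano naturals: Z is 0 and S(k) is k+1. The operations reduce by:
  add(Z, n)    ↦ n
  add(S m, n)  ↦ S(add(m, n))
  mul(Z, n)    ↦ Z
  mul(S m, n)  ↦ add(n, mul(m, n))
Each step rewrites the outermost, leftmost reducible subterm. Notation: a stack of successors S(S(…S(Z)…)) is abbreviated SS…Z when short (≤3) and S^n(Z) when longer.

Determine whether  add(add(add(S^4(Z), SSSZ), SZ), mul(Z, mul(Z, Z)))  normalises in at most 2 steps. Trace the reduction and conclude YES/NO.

Answer: NO — after 2 steps the term is add(S(add(add(SSSZ, SSSZ), SZ)), mul(Z, mul(Z, Z))), not yet normal

Working:
  start: add(add(add(S^4(Z), SSSZ), SZ), mul(Z, mul(Z, Z)))
  step 1: add(add(S(add(SSSZ, SSSZ)), SZ), mul(Z, mul(Z, Z)))
  step 2: add(S(add(add(SSSZ, SSSZ), SZ)), mul(Z, mul(Z, Z)))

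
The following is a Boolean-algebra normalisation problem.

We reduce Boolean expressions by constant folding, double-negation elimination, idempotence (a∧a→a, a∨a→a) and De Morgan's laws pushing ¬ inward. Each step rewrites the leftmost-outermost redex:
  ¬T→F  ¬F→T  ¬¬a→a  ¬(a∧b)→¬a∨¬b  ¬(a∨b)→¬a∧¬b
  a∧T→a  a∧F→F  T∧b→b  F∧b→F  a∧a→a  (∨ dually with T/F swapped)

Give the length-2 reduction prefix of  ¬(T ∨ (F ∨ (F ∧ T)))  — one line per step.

  start: ¬(T ∨ (F ∨ (F ∧ T)))
  step 1: ¬T ∧ ¬(F ∨ (F ∧ T))
  step 2: F ∧ ¬(F ∨ (F ∧ T))

Answer: after 2 steps: F ∧ ¬(F ∨ (F ∧ T))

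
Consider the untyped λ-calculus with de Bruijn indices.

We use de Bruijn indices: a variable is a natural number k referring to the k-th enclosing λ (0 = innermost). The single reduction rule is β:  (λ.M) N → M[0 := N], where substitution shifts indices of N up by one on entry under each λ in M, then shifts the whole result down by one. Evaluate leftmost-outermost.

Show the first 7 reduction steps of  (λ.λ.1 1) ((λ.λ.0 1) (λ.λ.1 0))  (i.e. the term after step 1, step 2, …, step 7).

  start: (λ.λ.1 1) ((λ.λ.0 1) (λ.λ.1 0))
  →1  λ.(λ.λ.0 1) (λ.λ.1 0) ((λ.λ.0 1) (λ.λ.1 0))
  →2  λ.(λ.0 (λ.λ.1 0)) ((λ.λ.0 1) (λ.λ.1 0))
  →3  λ.(λ.λ.0 1) (λ.λ.1 0) (λ.λ.1 0)
  →4  λ.(λ.0 (λ.λ.1 0)) (λ.λ.1 0)
  →5  λ.(λ.λ.1 0) (λ.λ.1 0)
  →6  λ.λ.(λ.λ.1 0) 0
  →7  λ.λ.λ.1 0

Answer: after 7 steps: λ.λ.λ.1 0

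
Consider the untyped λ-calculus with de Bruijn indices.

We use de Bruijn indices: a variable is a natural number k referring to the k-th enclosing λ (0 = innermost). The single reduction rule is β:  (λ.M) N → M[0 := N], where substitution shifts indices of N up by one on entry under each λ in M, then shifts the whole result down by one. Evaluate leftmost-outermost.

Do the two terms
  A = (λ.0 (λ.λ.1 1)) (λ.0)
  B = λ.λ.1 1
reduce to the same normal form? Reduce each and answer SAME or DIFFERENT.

Term A:
  start: (λ.0 (λ.λ.1 1)) (λ.0)
  →1  (λ.0) (λ.λ.1 1)
  →2  λ.λ.1 1

Term B:
  start: λ.λ.1 1

Answer: SAME — A ⇓ λ.λ.1 1, B ⇓ λ.λ.1 1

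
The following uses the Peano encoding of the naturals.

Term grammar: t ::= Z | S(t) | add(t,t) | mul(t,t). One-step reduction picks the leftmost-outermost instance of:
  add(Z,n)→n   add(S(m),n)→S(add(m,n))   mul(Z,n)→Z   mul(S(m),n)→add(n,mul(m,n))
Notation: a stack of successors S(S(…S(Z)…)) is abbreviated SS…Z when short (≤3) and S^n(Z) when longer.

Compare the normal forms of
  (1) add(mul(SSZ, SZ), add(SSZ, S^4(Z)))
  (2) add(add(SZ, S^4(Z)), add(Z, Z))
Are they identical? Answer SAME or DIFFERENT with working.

Term A:
  start: add(mul(SSZ, SZ), add(SSZ, S^4(Z)))
  step 1: add(add(SZ, mul(SZ, SZ)), add(SSZ, S^4(Z)))
  step 2: add(S(add(Z, mul(SZ, SZ))), add(SSZ, S^4(Z)))
  step 3: S(add(add(Z, mul(SZ, SZ)), add(SSZ, S^4(Z))))
  step 4: S(add(mul(SZ, SZ), add(SSZ, S^4(Z))))
  step 5: S(add(add(SZ, mul(Z, SZ)), add(SSZ, S^4(Z))))
  step 6: S(add(S(add(Z, mul(Z, SZ))), add(SSZ, S^4(Z))))
  step 7: S(S(add(add(Z, mul(Z, SZ)), add(SSZ, S^4(Z)))))
  step 8: S(S(add(mul(Z, SZ), add(SSZ, S^4(Z)))))
  step 9: S(S(add(Z, add(SSZ, S^4(Z)))))
  step 10: S(S(add(SSZ, S^4(Z))))
  step 11: S(S(S(add(SZ, S^4(Z)))))
  step 12: S(S(S(S(add(Z, S^4(Z))))))
  step 13: S^8(Z)

Term B:
  start: add(add(SZ, S^4(Z)), add(Z, Z))
  step 1: add(S(add(Z, S^4(Z))), add(Z, Z))
  step 2: S(add(add(Z, S^4(Z)), add(Z, Z)))
  step 3: S(add(S^4(Z), add(Z, Z)))
  step 4: S(S(add(SSSZ, add(Z, Z))))
  step 5: S(S(S(add(SSZ, add(Z, Z)))))
  step 6: S(S(S(S(add(SZ, add(Z, Z))))))
  step 7: S(S(S(S(S(add(Z, add(Z, Z)))))))
  step 8: S(S(S(S(S(add(Z, Z))))))
  step 9: S^5(Z)

Answer: DIFFERENT — A ⇓ S^8(Z), B ⇓ S^5(Z)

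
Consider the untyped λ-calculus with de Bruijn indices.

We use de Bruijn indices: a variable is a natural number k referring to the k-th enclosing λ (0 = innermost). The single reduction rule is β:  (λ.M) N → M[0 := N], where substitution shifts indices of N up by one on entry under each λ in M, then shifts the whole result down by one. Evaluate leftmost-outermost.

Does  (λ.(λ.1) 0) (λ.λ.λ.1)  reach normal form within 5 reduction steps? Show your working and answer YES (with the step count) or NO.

Answer: YES — reaches normal form λ.λ.λ.1 in 2 ≤ 5 steps

Reduction:
  start: (λ.(λ.1) 0) (λ.λ.λ.1)
  →1  (λ.λ.λ.λ.1) (λ.λ.λ.1)
  →2  λ.λ.λ.1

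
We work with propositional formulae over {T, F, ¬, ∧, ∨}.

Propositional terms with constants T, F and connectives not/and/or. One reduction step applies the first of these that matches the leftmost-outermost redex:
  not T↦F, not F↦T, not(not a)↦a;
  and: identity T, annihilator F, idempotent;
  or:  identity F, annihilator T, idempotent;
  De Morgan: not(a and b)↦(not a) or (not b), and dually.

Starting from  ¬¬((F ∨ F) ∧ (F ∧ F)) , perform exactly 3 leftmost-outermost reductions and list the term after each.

Answer: after 3 steps: F

Working:
  start: ¬¬((F ∨ F) ∧ (F ∧ F))
  [1] (F ∨ F) ∧ (F ∧ F)
  [2] F ∧ (F ∧ F)
  [3] F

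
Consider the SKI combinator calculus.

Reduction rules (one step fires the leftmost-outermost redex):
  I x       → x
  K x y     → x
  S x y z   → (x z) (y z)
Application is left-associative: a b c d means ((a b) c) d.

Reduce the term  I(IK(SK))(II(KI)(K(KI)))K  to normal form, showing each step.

  start: I(IK(SK))(II(KI)(K(KI)))K
  →1  IK(SK)(II(KI)(K(KI)))K
  →2  K(SK)(II(KI)(K(KI)))K
  →3  SKK

Answer: normal form = SKK  (in 3 steps)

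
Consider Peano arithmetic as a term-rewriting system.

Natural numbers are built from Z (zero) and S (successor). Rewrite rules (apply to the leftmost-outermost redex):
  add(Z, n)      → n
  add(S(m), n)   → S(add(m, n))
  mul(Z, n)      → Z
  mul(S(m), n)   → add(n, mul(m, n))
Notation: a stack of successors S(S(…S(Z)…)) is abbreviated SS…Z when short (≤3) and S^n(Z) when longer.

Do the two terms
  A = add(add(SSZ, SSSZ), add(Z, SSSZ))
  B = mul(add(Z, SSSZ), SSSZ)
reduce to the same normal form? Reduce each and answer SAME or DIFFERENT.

Answer: DIFFERENT — A ⇓ S^8(Z), B ⇓ S^9(Z)

Working:
Term A:
  start: add(add(SSZ, SSSZ), add(Z, SSSZ))
  [1] add(S(add(SZ, SSSZ)), add(Z, SSSZ))
  [2] S(add(add(SZ, SSSZ), add(Z, SSSZ)))
  [3] S(add(S(add(Z, SSSZ)), add(Z, SSSZ)))
  [4] S(S(add(add(Z, SSSZ), add(Z, SSSZ))))
  [5] S(S(add(SSSZ, add(Z, SSSZ))))
  [6] S(S(S(add(SSZ, add(Z, SSSZ)))))
  [7] S(S(S(S(add(SZ, add(Z, SSSZ))))))
  [8] S(S(S(S(S(add(Z, add(Z, SSSZ)))))))
  [9] S(S(S(S(S(add(Z, SSSZ))))))
  [10] S^8(Z)

Term B:
  start: mul(add(Z, SSSZ), SSSZ)
  [1] mul(SSSZ, SSSZ)
  [2] add(SSSZ, mul(SSZ, SSSZ))
  [3] S(add(SSZ, mul(SSZ, SSSZ)))
  [4] S(S(add(SZ, mul(SSZ, SSSZ))))
  [5] S(S(S(add(Z, mul(SSZ, SSSZ)))))
  [6] S(S(S(mul(SSZ, SSSZ))))
  [7] S(S(S(add(SSSZ, mul(SZ, SSSZ)))))
  [8] S(S(S(S(add(SSZ, mul(SZ, SSSZ))))))
  [9] S(S(S(S(S(add(SZ, mul(SZ, SSSZ)))))))
  [10] S(S(S(S(S(S(add(Z, mul(SZ, SSSZ))))))))
  [11] S(S(S(S(S(S(mul(SZ, SSSZ)))))))
  [12] S(S(S(S(S(S(add(SSSZ, mul(Z, SSSZ))))))))
  [13] S(S(S(S(S(S(S(add(SSZ, mul(Z, SSSZ)))))))))
  [14] S(S(S(S(S(S(S(S(add(SZ, mul(Z, SSSZ))))))))))
  [15] S(S(S(S(S(S(S(S(S(add(Z, mul(Z, SSSZ)))))))))))
  [16] S(S(S(S(S(S(S(S(S(mul(Z, SSSZ))))))))))
  [17] S^9(Z)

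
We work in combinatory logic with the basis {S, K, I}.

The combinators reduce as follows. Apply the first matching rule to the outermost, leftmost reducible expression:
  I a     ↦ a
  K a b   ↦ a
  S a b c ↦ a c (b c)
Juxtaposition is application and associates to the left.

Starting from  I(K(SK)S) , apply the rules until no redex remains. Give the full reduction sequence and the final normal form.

Answer: normal form = SK  (in 2 steps)

Working:
  start: I(K(SK)S)
  step 1: K(SK)S
  step 2: SK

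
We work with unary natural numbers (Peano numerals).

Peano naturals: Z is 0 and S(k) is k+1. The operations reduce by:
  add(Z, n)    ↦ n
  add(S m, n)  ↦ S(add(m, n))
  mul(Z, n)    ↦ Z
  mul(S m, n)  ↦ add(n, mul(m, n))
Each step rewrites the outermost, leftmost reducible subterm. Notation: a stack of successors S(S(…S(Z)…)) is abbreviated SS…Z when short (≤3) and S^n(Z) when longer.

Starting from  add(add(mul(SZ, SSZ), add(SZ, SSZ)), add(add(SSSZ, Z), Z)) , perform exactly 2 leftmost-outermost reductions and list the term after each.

Answer: after 2 steps: add(add(S(add(SZ, mul(Z, SSZ))), add(SZ, SSZ)), add(add(SSSZ, Z), Z))

Derivation:
  start: add(add(mul(SZ, SSZ), add(SZ, SSZ)), add(add(SSSZ, Z), Z))
  [1] add(add(add(SSZ, mul(Z, SSZ)), add(SZ, SSZ)), add(add(SSSZ, Z), Z))
  [2] add(add(S(add(SZ, mul(Z, SSZ))), add(SZ, SSZ)), add(add(SSSZ, Z), Z))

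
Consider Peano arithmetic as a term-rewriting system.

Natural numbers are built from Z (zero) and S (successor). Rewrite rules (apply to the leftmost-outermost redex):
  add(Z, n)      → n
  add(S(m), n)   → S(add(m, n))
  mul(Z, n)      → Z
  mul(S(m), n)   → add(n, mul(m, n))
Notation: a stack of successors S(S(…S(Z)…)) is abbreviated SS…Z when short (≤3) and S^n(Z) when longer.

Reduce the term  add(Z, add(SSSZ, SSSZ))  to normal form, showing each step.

Answer: normal form = S^6(Z)  (in 5 steps)

Working:
  start: add(Z, add(SSSZ, SSSZ))
  [1] add(SSSZ, SSSZ)
  [2] S(add(SSZ, SSSZ))
  [3] S(S(add(SZ, SSSZ)))
  [4] S(S(S(add(Z, SSSZ))))
  [5] S^6(Z)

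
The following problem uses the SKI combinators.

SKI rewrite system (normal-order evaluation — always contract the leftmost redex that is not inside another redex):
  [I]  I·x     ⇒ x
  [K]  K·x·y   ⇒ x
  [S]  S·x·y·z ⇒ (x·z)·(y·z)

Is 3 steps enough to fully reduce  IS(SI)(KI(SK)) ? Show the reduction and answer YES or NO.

  start: IS(SI)(KI(SK))
  →1  S(SI)(KI(SK))
  →2  S(SI)I

Answer: YES — reaches normal form S(SI)I in 2 ≤ 3 steps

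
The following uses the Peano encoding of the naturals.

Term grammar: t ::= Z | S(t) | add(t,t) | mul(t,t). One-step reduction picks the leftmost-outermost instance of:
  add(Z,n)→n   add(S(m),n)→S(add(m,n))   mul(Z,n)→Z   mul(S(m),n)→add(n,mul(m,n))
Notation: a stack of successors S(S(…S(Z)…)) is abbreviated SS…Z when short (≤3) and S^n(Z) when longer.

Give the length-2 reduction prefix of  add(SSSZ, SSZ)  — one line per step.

  start: add(SSSZ, SSZ)
  [1] S(add(SSZ, SSZ))
  [2] S(S(add(SZ, SSZ)))

Answer: after 2 steps: S(S(add(SZ, SSZ)))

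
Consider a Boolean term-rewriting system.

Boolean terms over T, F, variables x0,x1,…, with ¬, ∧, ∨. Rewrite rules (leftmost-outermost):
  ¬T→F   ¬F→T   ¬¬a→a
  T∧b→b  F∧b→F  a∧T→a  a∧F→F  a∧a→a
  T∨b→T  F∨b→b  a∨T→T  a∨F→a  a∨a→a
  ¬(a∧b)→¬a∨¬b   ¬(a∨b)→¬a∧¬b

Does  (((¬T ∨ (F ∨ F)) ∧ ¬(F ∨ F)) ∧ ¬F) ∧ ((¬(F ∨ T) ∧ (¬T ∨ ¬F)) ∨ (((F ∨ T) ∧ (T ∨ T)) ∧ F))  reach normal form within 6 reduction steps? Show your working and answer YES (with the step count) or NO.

  start: (((¬T ∨ (F ∨ F)) ∧ ¬(F ∨ F)) ∧ ¬F) ∧ ((¬(F ∨ T) ∧ (¬T ∨ ¬F)) ∨ (((F ∨ T) ∧ (T ∨ T)) ∧ F))
  [1] (((F ∨ (F ∨ F)) ∧ ¬(F ∨ F)) ∧ ¬F) ∧ ((¬(F ∨ T) ∧ (¬T ∨ ¬F)) ∨ (((F ∨ T) ∧ (T ∨ T)) ∧ F))
  [2] (((F ∨ F) ∧ ¬(F ∨ F)) ∧ ¬F) ∧ ((¬(F ∨ T) ∧ (¬T ∨ ¬F)) ∨ (((F ∨ T) ∧ (T ∨ T)) ∧ F))
  [3] ((F ∧ ¬(F ∨ F)) ∧ ¬F) ∧ ((¬(F ∨ T) ∧ (¬T ∨ ¬F)) ∨ (((F ∨ T) ∧ (T ∨ T)) ∧ F))
  [4] (F ∧ ¬F) ∧ ((¬(F ∨ T) ∧ (¬T ∨ ¬F)) ∨ (((F ∨ T) ∧ (T ∨ T)) ∧ F))
  [5] F ∧ ((¬(F ∨ T) ∧ (¬T ∨ ¬F)) ∨ (((F ∨ T) ∧ (T ∨ T)) ∧ F))
  [6] F

Answer: YES — reaches normal form F in 6 ≤ 6 steps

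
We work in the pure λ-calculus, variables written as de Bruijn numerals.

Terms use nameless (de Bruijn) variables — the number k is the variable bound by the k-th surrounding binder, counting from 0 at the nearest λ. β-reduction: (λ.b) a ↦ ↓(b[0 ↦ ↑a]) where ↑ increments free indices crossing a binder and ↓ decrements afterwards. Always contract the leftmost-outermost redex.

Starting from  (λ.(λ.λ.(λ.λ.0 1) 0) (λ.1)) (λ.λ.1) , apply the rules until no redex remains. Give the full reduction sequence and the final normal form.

  start: (λ.(λ.λ.(λ.λ.0 1) 0) (λ.1)) (λ.λ.1)
  →1  (λ.λ.(λ.λ.0 1) 0) (λ.λ.λ.1)
  →2  λ.(λ.λ.0 1) 0
  →3  λ.λ.0 1

Answer: normal form = λ.λ.0 1  (in 3 steps)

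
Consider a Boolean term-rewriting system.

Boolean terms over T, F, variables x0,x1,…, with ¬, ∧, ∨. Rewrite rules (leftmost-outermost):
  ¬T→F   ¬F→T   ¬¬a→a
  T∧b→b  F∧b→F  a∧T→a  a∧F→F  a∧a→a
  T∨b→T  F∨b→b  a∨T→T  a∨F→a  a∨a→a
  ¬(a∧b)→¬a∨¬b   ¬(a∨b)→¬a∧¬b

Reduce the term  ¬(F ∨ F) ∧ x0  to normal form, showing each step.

  start: ¬(F ∨ F) ∧ x0
  [1] (¬F ∧ ¬F) ∧ x0
  [2] ¬F ∧ x0
  [3] T ∧ x0
  [4] x0

Answer: normal form = x0  (in 4 steps)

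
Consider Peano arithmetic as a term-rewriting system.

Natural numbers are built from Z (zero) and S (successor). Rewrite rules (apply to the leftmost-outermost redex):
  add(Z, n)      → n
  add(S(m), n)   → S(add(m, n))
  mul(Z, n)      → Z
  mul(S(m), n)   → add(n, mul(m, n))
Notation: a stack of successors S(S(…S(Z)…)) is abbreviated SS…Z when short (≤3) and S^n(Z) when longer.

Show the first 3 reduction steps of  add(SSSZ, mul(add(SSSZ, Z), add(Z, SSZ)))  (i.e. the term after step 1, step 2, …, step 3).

  start: add(SSSZ, mul(add(SSSZ, Z), add(Z, SSZ)))
  step 1: S(add(SSZ, mul(add(SSSZ, Z), add(Z, SSZ))))
  step 2: S(S(add(SZ, mul(add(SSSZ, Z), add(Z, SSZ)))))
  step 3: S(S(S(add(Z, mul(add(SSSZ, Z), add(Z, SSZ))))))

Answer: after 3 steps: S(S(S(add(Z, mul(add(SSSZ, Z), add(Z, SSZ))))))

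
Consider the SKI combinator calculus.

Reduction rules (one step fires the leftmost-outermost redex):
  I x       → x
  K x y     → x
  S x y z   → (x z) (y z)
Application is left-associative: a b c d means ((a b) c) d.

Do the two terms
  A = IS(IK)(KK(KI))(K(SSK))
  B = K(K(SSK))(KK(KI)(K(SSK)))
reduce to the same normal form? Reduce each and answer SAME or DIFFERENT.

Answer: SAME — A ⇓ K(SSK), B ⇓ K(SSK)

Derivation:
Term A:
  start: IS(IK)(KK(KI))(K(SSK))
  →1  S(IK)(KK(KI))(K(SSK))
  →2  IK(K(SSK))(KK(KI)(K(SSK)))
  →3  K(K(SSK))(KK(KI)(K(SSK)))
  →4  K(SSK)

Term B:
  start: K(K(SSK))(KK(KI)(K(SSK)))
  →1  K(SSK)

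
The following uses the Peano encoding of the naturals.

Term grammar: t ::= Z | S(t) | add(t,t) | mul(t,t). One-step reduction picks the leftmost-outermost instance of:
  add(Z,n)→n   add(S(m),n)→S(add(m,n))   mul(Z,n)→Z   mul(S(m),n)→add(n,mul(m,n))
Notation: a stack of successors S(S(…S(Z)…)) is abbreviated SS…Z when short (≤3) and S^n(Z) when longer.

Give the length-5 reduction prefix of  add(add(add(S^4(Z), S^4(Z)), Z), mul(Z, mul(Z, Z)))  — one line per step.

  start: add(add(add(S^4(Z), S^4(Z)), Z), mul(Z, mul(Z, Z)))
  [1] add(add(S(add(SSSZ, S^4(Z))), Z), mul(Z, mul(Z, Z)))
  [2] add(S(add(add(SSSZ, S^4(Z)), Z)), mul(Z, mul(Z, Z)))
  [3] S(add(add(add(SSSZ, S^4(Z)), Z), mul(Z, mul(Z, Z))))
  [4] S(add(add(S(add(SSZ, S^4(Z))), Z), mul(Z, mul(Z, Z))))
  [5] S(add(S(add(add(SSZ, S^4(Z)), Z)), mul(Z, mul(Z, Z))))

Answer: after 5 steps: S(add(S(add(add(SSZ, S^4(Z)), Z)), mul(Z, mul(Z, Z))))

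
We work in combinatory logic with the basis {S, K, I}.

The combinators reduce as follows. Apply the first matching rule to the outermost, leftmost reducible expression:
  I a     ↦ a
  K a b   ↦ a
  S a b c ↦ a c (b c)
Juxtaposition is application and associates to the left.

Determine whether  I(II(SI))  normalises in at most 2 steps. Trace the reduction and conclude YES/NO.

  start: I(II(SI))
  step 1: II(SI)
  step 2: I(SI)

Answer: NO — after 2 steps the term is I(SI), not yet normal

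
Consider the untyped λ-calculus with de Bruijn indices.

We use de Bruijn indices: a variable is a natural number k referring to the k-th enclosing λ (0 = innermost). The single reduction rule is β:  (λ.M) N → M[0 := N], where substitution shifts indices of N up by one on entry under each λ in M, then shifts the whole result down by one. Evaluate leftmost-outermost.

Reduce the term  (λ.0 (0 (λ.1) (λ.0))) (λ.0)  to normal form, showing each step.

  start: (λ.0 (0 (λ.1) (λ.0))) (λ.0)
  [1] (λ.0) ((λ.0) (λ.λ.0) (λ.0))
  [2] (λ.0) (λ.λ.0) (λ.0)
  [3] (λ.λ.0) (λ.0)
  [4] λ.0

Answer: normal form = λ.0  (in 4 steps)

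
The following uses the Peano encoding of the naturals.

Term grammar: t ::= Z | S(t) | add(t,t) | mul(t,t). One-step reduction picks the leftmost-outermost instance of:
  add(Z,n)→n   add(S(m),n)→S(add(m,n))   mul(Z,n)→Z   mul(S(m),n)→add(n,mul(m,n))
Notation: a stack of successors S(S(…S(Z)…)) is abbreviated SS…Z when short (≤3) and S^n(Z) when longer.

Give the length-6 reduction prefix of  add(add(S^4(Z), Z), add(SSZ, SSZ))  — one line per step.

  start: add(add(S^4(Z), Z), add(SSZ, SSZ))
  step 1: add(S(add(SSSZ, Z)), add(SSZ, SSZ))
  step 2: S(add(add(SSSZ, Z), add(SSZ, SSZ)))
  step 3: S(add(S(add(SSZ, Z)), add(SSZ, SSZ)))
  step 4: S(S(add(add(SSZ, Z), add(SSZ, SSZ))))
  step 5: S(S(add(S(add(SZ, Z)), add(SSZ, SSZ))))
  step 6: S(S(S(add(add(SZ, Z), add(SSZ, SSZ)))))

Answer: after 6 steps: S(S(S(add(add(SZ, Z), add(SSZ, SSZ)))))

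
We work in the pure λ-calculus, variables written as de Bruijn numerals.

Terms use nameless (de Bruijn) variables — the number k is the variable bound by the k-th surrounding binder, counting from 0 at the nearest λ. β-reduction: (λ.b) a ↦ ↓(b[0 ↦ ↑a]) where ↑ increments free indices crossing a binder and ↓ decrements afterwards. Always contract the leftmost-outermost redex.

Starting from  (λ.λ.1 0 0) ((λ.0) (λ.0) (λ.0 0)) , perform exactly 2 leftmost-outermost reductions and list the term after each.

  start: (λ.λ.1 0 0) ((λ.0) (λ.0) (λ.0 0))
  →1  λ.(λ.0) (λ.0) (λ.0 0) 0 0
  →2  λ.(λ.0) (λ.0 0) 0 0

Answer: after 2 steps: λ.(λ.0) (λ.0 0) 0 0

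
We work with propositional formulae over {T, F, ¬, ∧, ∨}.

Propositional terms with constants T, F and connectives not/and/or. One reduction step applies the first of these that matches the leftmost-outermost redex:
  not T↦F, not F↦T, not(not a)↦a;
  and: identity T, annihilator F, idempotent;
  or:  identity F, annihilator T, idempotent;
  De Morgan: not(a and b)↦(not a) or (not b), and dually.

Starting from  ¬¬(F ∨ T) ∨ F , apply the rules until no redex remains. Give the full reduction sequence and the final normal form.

Answer: normal form = T  (in 3 steps)

Derivation:
  start: ¬¬(F ∨ T) ∨ F
  step 1: ¬¬(F ∨ T)
  step 2: F ∨ T
  step 3: T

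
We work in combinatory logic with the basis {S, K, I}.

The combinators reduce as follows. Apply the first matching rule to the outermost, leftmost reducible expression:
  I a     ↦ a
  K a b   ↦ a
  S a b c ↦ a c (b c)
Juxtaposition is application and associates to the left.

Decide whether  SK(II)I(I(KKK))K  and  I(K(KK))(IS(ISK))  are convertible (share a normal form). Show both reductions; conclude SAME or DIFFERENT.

Answer: SAME — A ⇓ KK, B ⇓ KK

Derivation:
Term A:
  start: SK(II)I(I(KKK))K
  step 1: KI(III)(I(KKK))K
  step 2: I(I(KKK))K
  step 3: I(KKK)K
  step 4: KKKK
  step 5: KK

Term B:
  start: I(K(KK))(IS(ISK))
  step 1: K(KK)(IS(ISK))
  step 2: KK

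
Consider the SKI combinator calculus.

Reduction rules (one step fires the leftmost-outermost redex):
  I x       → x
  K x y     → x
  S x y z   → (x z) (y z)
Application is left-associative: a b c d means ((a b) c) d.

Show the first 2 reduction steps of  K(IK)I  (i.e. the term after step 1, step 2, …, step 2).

  start: K(IK)I
  step 1: IK
  step 2: K

Answer: after 2 steps: K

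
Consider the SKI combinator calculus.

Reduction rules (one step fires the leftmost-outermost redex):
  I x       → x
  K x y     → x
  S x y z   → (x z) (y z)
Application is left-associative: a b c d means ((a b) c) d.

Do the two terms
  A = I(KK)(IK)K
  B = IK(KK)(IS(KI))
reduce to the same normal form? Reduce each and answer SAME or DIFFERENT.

Answer: SAME — A ⇓ KK, B ⇓ KK

Derivation:
Term A:
  start: I(KK)(IK)K
  →1  KK(IK)K
  →2  KK

Term B:
  start: IK(KK)(IS(KI))
  →1  K(KK)(IS(KI))
  →2  KK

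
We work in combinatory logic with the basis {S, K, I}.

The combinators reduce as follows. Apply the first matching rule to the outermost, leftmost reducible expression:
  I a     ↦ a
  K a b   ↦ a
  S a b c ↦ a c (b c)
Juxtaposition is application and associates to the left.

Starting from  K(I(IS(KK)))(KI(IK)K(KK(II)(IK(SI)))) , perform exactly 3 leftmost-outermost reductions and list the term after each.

Answer: after 3 steps: S(KK)

Reduction:
  start: K(I(IS(KK)))(KI(IK)K(KK(II)(IK(SI))))
  [1] I(IS(KK))
  [2] IS(KK)
  [3] S(KK)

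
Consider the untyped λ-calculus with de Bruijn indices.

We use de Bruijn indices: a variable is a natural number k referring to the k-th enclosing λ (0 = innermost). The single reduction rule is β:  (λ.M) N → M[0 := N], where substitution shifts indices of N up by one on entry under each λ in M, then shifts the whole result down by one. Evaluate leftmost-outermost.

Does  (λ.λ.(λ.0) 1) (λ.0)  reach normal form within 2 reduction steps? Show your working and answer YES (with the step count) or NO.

  start: (λ.λ.(λ.0) 1) (λ.0)
  →1  λ.(λ.0) (λ.0)
  →2  λ.λ.0

Answer: YES — reaches normal form λ.λ.0 in 2 ≤ 2 steps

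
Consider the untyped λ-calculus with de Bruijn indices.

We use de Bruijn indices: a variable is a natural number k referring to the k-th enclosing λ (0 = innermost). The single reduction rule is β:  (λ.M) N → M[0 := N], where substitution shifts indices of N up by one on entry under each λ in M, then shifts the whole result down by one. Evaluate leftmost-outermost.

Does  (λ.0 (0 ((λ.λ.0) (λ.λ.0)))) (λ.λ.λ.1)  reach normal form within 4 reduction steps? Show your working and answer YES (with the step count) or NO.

Answer: YES — reaches normal form λ.λ.1 in 2 ≤ 4 steps

Working:
  start: (λ.0 (0 ((λ.λ.0) (λ.λ.0)))) (λ.λ.λ.1)
  [1] (λ.λ.λ.1) ((λ.λ.λ.1) ((λ.λ.0) (λ.λ.0)))
  [2] λ.λ.1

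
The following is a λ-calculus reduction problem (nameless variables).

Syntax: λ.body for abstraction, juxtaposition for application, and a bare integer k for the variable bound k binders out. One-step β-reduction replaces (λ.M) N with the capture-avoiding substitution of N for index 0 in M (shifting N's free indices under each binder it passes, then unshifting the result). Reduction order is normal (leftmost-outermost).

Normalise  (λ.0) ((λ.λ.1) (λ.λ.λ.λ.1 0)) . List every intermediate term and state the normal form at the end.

Answer: normal form = λ.λ.λ.λ.λ.1 0  (in 2 steps)

Working:
  start: (λ.0) ((λ.λ.1) (λ.λ.λ.λ.1 0))
  step 1: (λ.λ.1) (λ.λ.λ.λ.1 0)
  step 2: λ.λ.λ.λ.λ.1 0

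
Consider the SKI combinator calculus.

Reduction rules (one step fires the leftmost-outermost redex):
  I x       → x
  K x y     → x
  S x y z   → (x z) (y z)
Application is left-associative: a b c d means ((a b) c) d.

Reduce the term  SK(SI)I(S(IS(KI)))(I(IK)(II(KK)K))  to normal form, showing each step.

  start: SK(SI)I(S(IS(KI)))(I(IK)(II(KK)K))
  [1] KI(SII)(S(IS(KI)))(I(IK)(II(KK)K))
  [2] I(S(IS(KI)))(I(IK)(II(KK)K))
  [3] S(IS(KI))(I(IK)(II(KK)K))
  [4] S(S(KI))(I(IK)(II(KK)K))
  [5] S(S(KI))(IK(II(KK)K))
  [6] S(S(KI))(K(II(KK)K))
  [7] S(S(KI))(K(I(KK)K))
  [8] S(S(KI))(K(KKK))
  [9] S(S(KI))(KK)

Answer: normal form = S(S(KI))(KK)  (in 9 steps)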